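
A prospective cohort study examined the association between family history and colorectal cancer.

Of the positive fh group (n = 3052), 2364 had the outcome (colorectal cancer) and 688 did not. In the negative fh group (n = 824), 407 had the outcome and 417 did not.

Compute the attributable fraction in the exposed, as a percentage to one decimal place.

36.2

From the description: a = 2364, b = 688, c = 407, d = 417.
Risk in exposed = 2364/3052 = 0.77457; risk in unexposed = 407/824 = 0.49393.
RR = 0.77457/0.49393 = 1.56818
AR% = (RR − 1)/RR × 100 = (1.56818 − 1)/1.56818 × 100 = 36.2318%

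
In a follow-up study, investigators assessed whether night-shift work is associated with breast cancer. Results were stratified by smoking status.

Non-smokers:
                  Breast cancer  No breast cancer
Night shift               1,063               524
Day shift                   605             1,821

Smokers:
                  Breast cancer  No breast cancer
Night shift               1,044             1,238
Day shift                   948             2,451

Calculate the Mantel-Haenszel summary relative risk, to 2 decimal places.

2.04

RR_MH = Σ(aᵢ·n₀ᵢ/nᵢ) / Σ(cᵢ·n₁ᵢ/nᵢ), with n₁ᵢ = aᵢ+bᵢ (exposed), n₀ᵢ = cᵢ+dᵢ (unexposed), nᵢ = n₁ᵢ+n₀ᵢ.
Stratum 1 (Non-smokers): n₁ = 1587, n₀ = 2426, n = 4013; a·n₀/n = 1063·2426/4013 = 642.6210; c·n₁/n = 605·1587/4013 = 239.2562
Stratum 2 (Smokers): n₁ = 2282, n₀ = 3399, n = 5681; a·n₀/n = 1044·3399/5681 = 624.6358; c·n₁/n = 948·2282/5681 = 380.8020
RR_MH = (642.6210 + 624.6358) / (239.2562 + 380.8020) = 1267.2568 / 620.0581 = 2.04377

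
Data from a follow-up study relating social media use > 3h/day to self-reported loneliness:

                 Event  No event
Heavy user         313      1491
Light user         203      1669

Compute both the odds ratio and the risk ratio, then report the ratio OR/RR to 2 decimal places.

Cells: a = 313, b = 1491, c = 203, d = 1669.
OR = (313·1669)/(1491·203) = 522397/302673 = 1.72595
Risk in exposed = 313/1804 = 0.17350; risk in unexposed = 203/1872 = 0.10844; RR = 1.59999
OR/RR = 1.72595 / 1.59999 = 1.07872
The outcome is not rare, so the OR lies further from 1 than the RR.

1.08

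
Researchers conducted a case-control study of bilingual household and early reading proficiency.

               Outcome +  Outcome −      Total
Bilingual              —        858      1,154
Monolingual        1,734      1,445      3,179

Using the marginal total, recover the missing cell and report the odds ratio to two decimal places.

The missing cell is in the exposed row: 1154 − 858 = 296.
So a = 296, b = 858, c = 1734, d = 1445.
OR = (a·d)/(b·c) = (296 × 1445) / (858 × 1734) = 427720 / 1487772 = 0.28749

0.29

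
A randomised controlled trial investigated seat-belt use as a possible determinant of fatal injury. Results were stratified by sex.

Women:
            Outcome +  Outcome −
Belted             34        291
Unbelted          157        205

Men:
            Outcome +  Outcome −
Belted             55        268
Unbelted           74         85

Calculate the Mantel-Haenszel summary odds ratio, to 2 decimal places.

0.18

OR_MH = Σ(aᵢdᵢ/nᵢ) / Σ(bᵢcᵢ/nᵢ), where nᵢ is the stratum total.
Stratum 1 (Women): n = 687; a·d/n = 34·205/687 = 10.1456; b·c/n = 291·157/687 = 66.5022
Stratum 2 (Men): n = 482; a·d/n = 55·85/482 = 9.6992; b·c/n = 268·74/482 = 41.1452
OR_MH = (10.1456 + 9.6992) / (66.5022 + 41.1452) = 19.8447 / 107.6474 = 0.18435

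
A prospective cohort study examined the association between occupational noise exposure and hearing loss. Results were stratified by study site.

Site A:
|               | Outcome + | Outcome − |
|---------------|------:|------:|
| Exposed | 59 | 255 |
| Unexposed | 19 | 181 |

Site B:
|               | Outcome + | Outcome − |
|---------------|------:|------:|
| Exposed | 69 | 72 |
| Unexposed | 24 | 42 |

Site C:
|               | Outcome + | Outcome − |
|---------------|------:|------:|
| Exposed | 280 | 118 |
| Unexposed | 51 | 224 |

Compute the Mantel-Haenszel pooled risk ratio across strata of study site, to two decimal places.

2.74

RR_MH = Σ(aᵢ·n₀ᵢ/nᵢ) / Σ(cᵢ·n₁ᵢ/nᵢ), with n₁ᵢ = aᵢ+bᵢ (exposed), n₀ᵢ = cᵢ+dᵢ (unexposed), nᵢ = n₁ᵢ+n₀ᵢ.
Stratum 1 (Site A): n₁ = 314, n₀ = 200, n = 514; a·n₀/n = 59·200/514 = 22.9572; c·n₁/n = 19·314/514 = 11.6070
Stratum 2 (Site B): n₁ = 141, n₀ = 66, n = 207; a·n₀/n = 69·66/207 = 22.0000; c·n₁/n = 24·141/207 = 16.3478
Stratum 3 (Site C): n₁ = 398, n₀ = 275, n = 673; a·n₀/n = 280·275/673 = 114.4131; c·n₁/n = 51·398/673 = 30.1605
RR_MH = (22.9572 + 22.0000 + 114.4131) / (11.6070 + 16.3478 + 30.1605) = 159.3703 / 58.1153 = 2.74231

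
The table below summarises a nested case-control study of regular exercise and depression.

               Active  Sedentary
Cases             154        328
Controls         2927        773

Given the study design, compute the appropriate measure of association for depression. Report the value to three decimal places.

0.124

Reading the table with exposure as columns: a = 154 (Active, case), b = 2927 (Active, non-case), c = 328 (Sedentary, case), d = 773.
This is a nested case-control study: participants were sampled on outcome status, so risks in the source population cannot be estimated directly — relative risk is not valid here. The odds ratio is the appropriate measure.
OR = (a·d)/(b·c) = (154 × 773) / (2927 × 328) = 119042 / 960056 = 0.12399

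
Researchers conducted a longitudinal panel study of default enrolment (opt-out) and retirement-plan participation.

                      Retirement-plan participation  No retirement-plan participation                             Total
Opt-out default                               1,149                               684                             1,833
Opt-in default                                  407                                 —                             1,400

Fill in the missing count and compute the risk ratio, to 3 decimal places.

2.156

The missing cell is in the unexposed row: 1400 − 407 = 993.
So a = 1149, b = 684, c = 407, d = 993.
RR = [a/(a+b)] / [c/(c+d)] = (1149/1833) / (407/1400) = 0.62684/0.29071 = 2.15621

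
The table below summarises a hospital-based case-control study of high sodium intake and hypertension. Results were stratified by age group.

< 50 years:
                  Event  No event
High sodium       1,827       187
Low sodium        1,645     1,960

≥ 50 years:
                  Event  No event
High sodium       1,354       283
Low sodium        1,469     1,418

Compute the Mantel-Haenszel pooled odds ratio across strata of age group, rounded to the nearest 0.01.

7.24

OR_MH = Σ(aᵢdᵢ/nᵢ) / Σ(bᵢcᵢ/nᵢ), where nᵢ is the stratum total.
Stratum 1 (< 50 years): n = 5619; a·d/n = 1827·1960/5619 = 637.2878; b·c/n = 187·1645/5619 = 54.7455
Stratum 2 (≥ 50 years): n = 4524; a·d/n = 1354·1418/4524 = 424.3970; b·c/n = 283·1469/4524 = 91.8937
OR_MH = (637.2878 + 424.3970) / (54.7455 + 91.8937) = 1061.6848 / 146.6392 = 7.24012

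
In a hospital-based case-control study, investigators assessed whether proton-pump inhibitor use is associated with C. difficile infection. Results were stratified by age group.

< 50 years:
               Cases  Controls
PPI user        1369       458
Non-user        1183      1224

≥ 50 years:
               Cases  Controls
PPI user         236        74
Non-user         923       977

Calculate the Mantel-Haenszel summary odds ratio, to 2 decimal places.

3.15

OR_MH = Σ(aᵢdᵢ/nᵢ) / Σ(bᵢcᵢ/nᵢ), where nᵢ is the stratum total.
Stratum 1 (< 50 years): n = 4234; a·d/n = 1369·1224/4234 = 395.7619; b·c/n = 458·1183/4234 = 127.9674
Stratum 2 (≥ 50 years): n = 2210; a·d/n = 236·977/2210 = 104.3312; b·c/n = 74·923/2210 = 30.9059
OR_MH = (395.7619 + 104.3312) / (127.9674 + 30.9059) = 500.0931 / 158.8733 = 3.14775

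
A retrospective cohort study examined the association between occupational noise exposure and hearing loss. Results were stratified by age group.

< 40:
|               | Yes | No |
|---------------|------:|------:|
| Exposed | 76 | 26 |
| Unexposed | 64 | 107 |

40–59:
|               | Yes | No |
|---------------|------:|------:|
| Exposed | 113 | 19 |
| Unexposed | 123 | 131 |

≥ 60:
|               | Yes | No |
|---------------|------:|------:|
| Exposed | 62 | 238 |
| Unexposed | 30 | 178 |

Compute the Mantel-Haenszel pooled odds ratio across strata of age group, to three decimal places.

3.429

OR_MH = Σ(aᵢdᵢ/nᵢ) / Σ(bᵢcᵢ/nᵢ), where nᵢ is the stratum total.
Stratum 1 (< 40): n = 273; a·d/n = 76·107/273 = 29.7875; b·c/n = 26·64/273 = 6.0952
Stratum 2 (40–59): n = 386; a·d/n = 113·131/386 = 38.3497; b·c/n = 19·123/386 = 6.0544
Stratum 3 (≥ 60): n = 508; a·d/n = 62·178/508 = 21.7244; b·c/n = 238·30/508 = 14.0551
OR_MH = (29.7875 + 38.3497 + 21.7244) / (6.0952 + 6.0544 + 14.0551) = 89.8617 / 26.2048 = 3.42921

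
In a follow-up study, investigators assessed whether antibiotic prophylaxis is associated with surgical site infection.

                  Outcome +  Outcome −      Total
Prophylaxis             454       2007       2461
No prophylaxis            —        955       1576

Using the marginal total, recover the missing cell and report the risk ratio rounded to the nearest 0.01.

0.47

The missing cell is in the unexposed row: 1576 − 955 = 621.
So a = 454, b = 2007, c = 621, d = 955.
RR = [a/(a+b)] / [c/(c+d)] = (454/2461) / (621/1576) = 0.18448/0.39404 = 0.46818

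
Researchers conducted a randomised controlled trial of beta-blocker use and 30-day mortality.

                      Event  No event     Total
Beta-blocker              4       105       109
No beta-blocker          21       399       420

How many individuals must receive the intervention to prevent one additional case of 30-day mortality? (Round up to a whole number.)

76

Risk in treated group = 4/109 = 0.03670; risk in control = 21/420 = 0.05000.
Absolute risk reduction = 0.05000 − 0.03670 = 0.01330
NNT = 1 / ARR = 1 / 0.01330 = 75.172 → round up → 76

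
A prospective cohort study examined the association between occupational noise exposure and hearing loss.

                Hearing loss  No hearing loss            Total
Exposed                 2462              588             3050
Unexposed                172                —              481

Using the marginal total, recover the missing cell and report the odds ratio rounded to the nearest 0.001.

7.522

The missing cell is in the unexposed row: 481 − 172 = 309.
So a = 2462, b = 588, c = 172, d = 309.
OR = (a·d)/(b·c) = (2462 × 309) / (588 × 172) = 760758 / 101136 = 7.52213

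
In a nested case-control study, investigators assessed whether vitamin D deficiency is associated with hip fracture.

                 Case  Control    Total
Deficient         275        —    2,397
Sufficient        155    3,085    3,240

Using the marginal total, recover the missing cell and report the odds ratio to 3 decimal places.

The missing cell is in the exposed row: 2397 − 275 = 2122.
So a = 275, b = 2122, c = 155, d = 3085.
OR = (a·d)/(b·c) = (275 × 3085) / (2122 × 155) = 848375 / 328910 = 2.57935

2.579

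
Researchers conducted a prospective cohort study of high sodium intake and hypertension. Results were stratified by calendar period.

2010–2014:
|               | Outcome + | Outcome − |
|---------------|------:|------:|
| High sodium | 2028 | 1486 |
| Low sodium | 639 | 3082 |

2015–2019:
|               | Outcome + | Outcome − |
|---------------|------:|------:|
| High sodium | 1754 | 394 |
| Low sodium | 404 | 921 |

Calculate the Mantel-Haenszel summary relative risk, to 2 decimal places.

RR_MH = Σ(aᵢ·n₀ᵢ/nᵢ) / Σ(cᵢ·n₁ᵢ/nᵢ), with n₁ᵢ = aᵢ+bᵢ (exposed), n₀ᵢ = cᵢ+dᵢ (unexposed), nᵢ = n₁ᵢ+n₀ᵢ.
Stratum 1 (2010–2014): n₁ = 3514, n₀ = 3721, n = 7235; a·n₀/n = 2028·3721/7235 = 1043.0115; c·n₁/n = 639·3514/7235 = 310.3588
Stratum 2 (2015–2019): n₁ = 2148, n₀ = 1325, n = 3473; a·n₀/n = 1754·1325/3473 = 669.1765; c·n₁/n = 404·2148/3473 = 249.8681
RR_MH = (1043.0115 + 669.1765) / (310.3588 + 249.8681) = 1712.1880 / 560.2269 = 3.05624

3.06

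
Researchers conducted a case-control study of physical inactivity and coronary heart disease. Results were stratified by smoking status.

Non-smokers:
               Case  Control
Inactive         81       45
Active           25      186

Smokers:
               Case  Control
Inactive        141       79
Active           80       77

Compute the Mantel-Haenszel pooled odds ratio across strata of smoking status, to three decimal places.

OR_MH = Σ(aᵢdᵢ/nᵢ) / Σ(bᵢcᵢ/nᵢ), where nᵢ is the stratum total.
Stratum 1 (Non-smokers): n = 337; a·d/n = 81·186/337 = 44.7062; b·c/n = 45·25/337 = 3.3383
Stratum 2 (Smokers): n = 377; a·d/n = 141·77/377 = 28.7984; b·c/n = 79·80/377 = 16.7639
OR_MH = (44.7062 + 28.7984) / (3.3383 + 16.7639) = 73.5046 / 20.1022 = 3.65655

3.657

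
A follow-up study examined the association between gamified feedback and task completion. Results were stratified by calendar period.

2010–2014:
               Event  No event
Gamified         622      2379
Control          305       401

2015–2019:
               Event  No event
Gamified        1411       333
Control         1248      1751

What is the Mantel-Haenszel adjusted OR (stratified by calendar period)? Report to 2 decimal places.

2.08

OR_MH = Σ(aᵢdᵢ/nᵢ) / Σ(bᵢcᵢ/nᵢ), where nᵢ is the stratum total.
Stratum 1 (2010–2014): n = 3707; a·d/n = 622·401/3707 = 67.2841; b·c/n = 2379·305/3707 = 195.7364
Stratum 2 (2015–2019): n = 4743; a·d/n = 1411·1751/4743 = 520.9068; b·c/n = 333·1248/4743 = 87.6205
OR_MH = (67.2841 + 520.9068) / (195.7364 + 87.6205) = 588.1909 / 283.3569 = 2.07579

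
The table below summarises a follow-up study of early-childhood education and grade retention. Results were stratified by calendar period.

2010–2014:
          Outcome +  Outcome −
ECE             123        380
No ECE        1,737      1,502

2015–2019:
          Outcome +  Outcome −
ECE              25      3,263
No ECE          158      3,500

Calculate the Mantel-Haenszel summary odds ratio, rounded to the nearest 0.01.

OR_MH = Σ(aᵢdᵢ/nᵢ) / Σ(bᵢcᵢ/nᵢ), where nᵢ is the stratum total.
Stratum 1 (2010–2014): n = 3742; a·d/n = 123·1502/3742 = 49.3709; b·c/n = 380·1737/3742 = 176.3923
Stratum 2 (2015–2019): n = 6946; a·d/n = 25·3500/6946 = 12.5972; b·c/n = 3263·158/6946 = 74.2232
OR_MH = (49.3709 + 12.5972) / (176.3923 + 74.2232) = 61.9681 / 250.6155 = 0.24726

0.25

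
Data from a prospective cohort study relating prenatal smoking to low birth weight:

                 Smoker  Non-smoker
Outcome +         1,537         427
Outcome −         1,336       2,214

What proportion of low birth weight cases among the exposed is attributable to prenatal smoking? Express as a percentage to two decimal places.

Reading the table with exposure as columns: a = 1537 (Smoker, case), b = 1336 (Smoker, non-case), c = 427 (Non-smoker, case), d = 2214.
Risk in exposed = 1537/2873 = 0.53498; risk in unexposed = 427/2641 = 0.16168.
RR = 0.53498/0.16168 = 3.30886
AR% = (RR − 1)/RR × 100 = (3.30886 − 1)/3.30886 × 100 = 69.7781%

69.78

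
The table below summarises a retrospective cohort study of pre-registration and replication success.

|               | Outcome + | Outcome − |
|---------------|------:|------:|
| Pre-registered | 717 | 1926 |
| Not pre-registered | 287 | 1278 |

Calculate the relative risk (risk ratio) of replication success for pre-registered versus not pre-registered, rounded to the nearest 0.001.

Cells: a = 717, b = 1926, c = 287, d = 1278.
Risk in exposed = 717/2643 = 0.27128; risk in unexposed = 287/1565 = 0.18339.
RR = 0.27128 / 0.18339 = 1.47929
The risk among the exposed is 1.48 times that among the unexposed.

1.479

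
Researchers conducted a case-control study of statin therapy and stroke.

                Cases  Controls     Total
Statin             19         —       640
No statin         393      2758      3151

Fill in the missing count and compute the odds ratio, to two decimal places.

The missing cell is in the exposed row: 640 − 19 = 621.
So a = 19, b = 621, c = 393, d = 2758.
OR = (a·d)/(b·c) = (19 × 2758) / (621 × 393) = 52402 / 244053 = 0.21472

0.21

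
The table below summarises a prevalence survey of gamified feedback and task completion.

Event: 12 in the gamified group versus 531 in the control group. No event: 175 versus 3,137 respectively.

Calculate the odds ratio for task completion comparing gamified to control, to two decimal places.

From the description: a = 12, b = 175, c = 531, d = 3137.
OR = (a·d)/(b·c) = (12 × 3137) / (175 × 531) = 37644 / 92925 = 0.40510
Exposure is associated with lower odds of task completion (OR = 0.41 < 1).

0.41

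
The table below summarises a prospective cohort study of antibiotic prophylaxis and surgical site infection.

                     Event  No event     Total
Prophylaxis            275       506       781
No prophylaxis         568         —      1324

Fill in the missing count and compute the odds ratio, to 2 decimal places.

0.72

The missing cell is in the unexposed row: 1324 − 568 = 756.
So a = 275, b = 506, c = 568, d = 756.
OR = (a·d)/(b·c) = (275 × 756) / (506 × 568) = 207900 / 287408 = 0.72336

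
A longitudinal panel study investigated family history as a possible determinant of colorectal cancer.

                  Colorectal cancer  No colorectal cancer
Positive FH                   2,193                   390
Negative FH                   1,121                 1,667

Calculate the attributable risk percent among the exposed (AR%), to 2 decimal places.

52.64

Cells: a = 2193, b = 390, c = 1121, d = 1667.
Risk in exposed = 2193/2583 = 0.84901; risk in unexposed = 1121/2788 = 0.40208.
RR = 0.84901/0.40208 = 2.11155
AR% = (RR − 1)/RR × 100 = (2.11155 − 1)/2.11155 × 100 = 52.6414%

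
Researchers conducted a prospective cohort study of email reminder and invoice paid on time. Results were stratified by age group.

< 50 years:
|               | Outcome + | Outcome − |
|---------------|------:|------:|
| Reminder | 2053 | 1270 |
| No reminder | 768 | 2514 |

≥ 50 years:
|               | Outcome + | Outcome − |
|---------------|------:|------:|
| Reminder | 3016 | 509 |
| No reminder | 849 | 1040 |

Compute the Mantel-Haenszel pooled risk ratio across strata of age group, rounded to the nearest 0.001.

RR_MH = Σ(aᵢ·n₀ᵢ/nᵢ) / Σ(cᵢ·n₁ᵢ/nᵢ), with n₁ᵢ = aᵢ+bᵢ (exposed), n₀ᵢ = cᵢ+dᵢ (unexposed), nᵢ = n₁ᵢ+n₀ᵢ.
Stratum 1 (< 50 years): n₁ = 3323, n₀ = 3282, n = 6605; a·n₀/n = 2053·3282/6605 = 1020.1281; c·n₁/n = 768·3323/6605 = 386.3836
Stratum 2 (≥ 50 years): n₁ = 3525, n₀ = 1889, n = 5414; a·n₀/n = 3016·1889/5414 = 1052.3133; c·n₁/n = 849·3525/5414 = 552.7752
RR_MH = (1020.1281 + 1052.3133) / (386.3836 + 552.7752) = 2072.4413 / 939.1589 = 2.20670

2.207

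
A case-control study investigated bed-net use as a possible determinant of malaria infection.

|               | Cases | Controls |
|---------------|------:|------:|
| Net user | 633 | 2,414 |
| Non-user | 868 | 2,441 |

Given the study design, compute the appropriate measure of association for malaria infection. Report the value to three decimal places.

Cells: a = 633, b = 2414, c = 868, d = 2441.
This is a case-control study: participants were sampled on outcome status, so risks in the source population cannot be estimated directly — relative risk is not valid here. The odds ratio is the appropriate measure.
OR = (a·d)/(b·c) = (633 × 2441) / (2414 × 868) = 1545153 / 2095352 = 0.73742

0.737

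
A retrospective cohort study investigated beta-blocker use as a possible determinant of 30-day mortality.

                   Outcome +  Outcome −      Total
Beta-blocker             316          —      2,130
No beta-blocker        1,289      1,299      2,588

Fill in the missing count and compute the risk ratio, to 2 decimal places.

0.30

The missing cell is in the exposed row: 2130 − 316 = 1814.
So a = 316, b = 1814, c = 1289, d = 1299.
RR = [a/(a+b)] / [c/(c+d)] = (316/2130) / (1289/2588) = 0.14836/0.49807 = 0.29786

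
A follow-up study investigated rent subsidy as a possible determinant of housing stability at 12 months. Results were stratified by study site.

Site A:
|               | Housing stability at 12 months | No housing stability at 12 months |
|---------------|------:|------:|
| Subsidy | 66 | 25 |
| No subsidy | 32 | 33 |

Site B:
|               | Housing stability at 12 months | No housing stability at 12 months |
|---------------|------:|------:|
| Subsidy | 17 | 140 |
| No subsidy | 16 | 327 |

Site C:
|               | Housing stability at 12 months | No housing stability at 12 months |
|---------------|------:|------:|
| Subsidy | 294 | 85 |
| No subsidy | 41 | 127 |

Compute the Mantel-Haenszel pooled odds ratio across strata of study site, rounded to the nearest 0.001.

5.841

OR_MH = Σ(aᵢdᵢ/nᵢ) / Σ(bᵢcᵢ/nᵢ), where nᵢ is the stratum total.
Stratum 1 (Site A): n = 156; a·d/n = 66·33/156 = 13.9615; b·c/n = 25·32/156 = 5.1282
Stratum 2 (Site B): n = 500; a·d/n = 17·327/500 = 11.1180; b·c/n = 140·16/500 = 4.4800
Stratum 3 (Site C): n = 547; a·d/n = 294·127/547 = 68.2596; b·c/n = 85·41/547 = 6.3711
OR_MH = (13.9615 + 11.1180 + 68.2596) / (5.1282 + 4.4800 + 6.3711) = 93.3391 / 15.9793 = 5.84125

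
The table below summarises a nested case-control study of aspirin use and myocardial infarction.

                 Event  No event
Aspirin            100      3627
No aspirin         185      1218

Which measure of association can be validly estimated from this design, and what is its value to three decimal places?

Cells: a = 100, b = 3627, c = 185, d = 1218.
This is a nested case-control study: participants were sampled on outcome status, so risks in the source population cannot be estimated directly — relative risk is not valid here. The odds ratio is the appropriate measure.
OR = (a·d)/(b·c) = (100 × 1218) / (3627 × 185) = 121800 / 670995 = 0.18152

0.182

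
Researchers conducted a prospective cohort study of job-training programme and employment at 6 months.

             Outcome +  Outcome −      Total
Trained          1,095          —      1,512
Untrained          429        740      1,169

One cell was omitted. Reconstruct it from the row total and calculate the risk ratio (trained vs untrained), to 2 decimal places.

1.97

The missing cell is in the exposed row: 1512 − 1095 = 417.
So a = 1095, b = 417, c = 429, d = 740.
RR = [a/(a+b)] / [c/(c+d)] = (1095/1512) / (429/1169) = 0.72421/0.36698 = 1.97342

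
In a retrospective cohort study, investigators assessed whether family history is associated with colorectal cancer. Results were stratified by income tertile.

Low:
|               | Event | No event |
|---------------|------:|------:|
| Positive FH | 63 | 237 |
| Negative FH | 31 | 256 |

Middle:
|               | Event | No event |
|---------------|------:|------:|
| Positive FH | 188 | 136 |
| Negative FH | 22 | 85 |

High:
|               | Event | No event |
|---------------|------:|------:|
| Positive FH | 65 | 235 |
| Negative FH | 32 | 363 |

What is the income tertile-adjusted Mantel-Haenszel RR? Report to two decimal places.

2.48

RR_MH = Σ(aᵢ·n₀ᵢ/nᵢ) / Σ(cᵢ·n₁ᵢ/nᵢ), with n₁ᵢ = aᵢ+bᵢ (exposed), n₀ᵢ = cᵢ+dᵢ (unexposed), nᵢ = n₁ᵢ+n₀ᵢ.
Stratum 1 (Low): n₁ = 300, n₀ = 287, n = 587; a·n₀/n = 63·287/587 = 30.8024; c·n₁/n = 31·300/587 = 15.8433
Stratum 2 (Middle): n₁ = 324, n₀ = 107, n = 431; a·n₀/n = 188·107/431 = 46.6729; c·n₁/n = 22·324/431 = 16.5383
Stratum 3 (High): n₁ = 300, n₀ = 395, n = 695; a·n₀/n = 65·395/695 = 36.9424; c·n₁/n = 32·300/695 = 13.8129
RR_MH = (30.8024 + 46.6729 + 36.9424) / (15.8433 + 16.5383 + 13.8129) = 114.4177 / 46.1945 = 2.47687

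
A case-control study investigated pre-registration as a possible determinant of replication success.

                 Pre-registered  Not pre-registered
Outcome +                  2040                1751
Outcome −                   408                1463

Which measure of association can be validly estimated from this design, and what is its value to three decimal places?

4.178

Reading the table with exposure as columns: a = 2040 (Pre-registered, case), b = 408 (Pre-registered, non-case), c = 1751 (Not pre-registered, case), d = 1463.
This is a case-control study: participants were sampled on outcome status, so risks in the source population cannot be estimated directly — relative risk is not valid here. The odds ratio is the appropriate measure.
OR = (a·d)/(b·c) = (2040 × 1463) / (408 × 1751) = 2984520 / 714408 = 4.17761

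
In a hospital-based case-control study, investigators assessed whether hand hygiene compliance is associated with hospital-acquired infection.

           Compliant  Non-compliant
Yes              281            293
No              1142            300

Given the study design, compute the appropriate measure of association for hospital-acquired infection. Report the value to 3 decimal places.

Reading the table with exposure as columns: a = 281 (Compliant, case), b = 1142 (Compliant, non-case), c = 293 (Non-compliant, case), d = 300.
This is a hospital-based case-control study: participants were sampled on outcome status, so risks in the source population cannot be estimated directly — relative risk is not valid here. The odds ratio is the appropriate measure.
OR = (a·d)/(b·c) = (281 × 300) / (1142 × 293) = 84300 / 334606 = 0.25194

0.252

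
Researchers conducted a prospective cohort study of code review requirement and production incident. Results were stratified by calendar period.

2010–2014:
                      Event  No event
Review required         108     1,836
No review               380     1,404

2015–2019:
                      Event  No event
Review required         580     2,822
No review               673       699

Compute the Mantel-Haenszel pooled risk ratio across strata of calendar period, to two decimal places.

RR_MH = Σ(aᵢ·n₀ᵢ/nᵢ) / Σ(cᵢ·n₁ᵢ/nᵢ), with n₁ᵢ = aᵢ+bᵢ (exposed), n₀ᵢ = cᵢ+dᵢ (unexposed), nᵢ = n₁ᵢ+n₀ᵢ.
Stratum 1 (2010–2014): n₁ = 1944, n₀ = 1784, n = 3728; a·n₀/n = 108·1784/3728 = 51.6824; c·n₁/n = 380·1944/3728 = 198.1545
Stratum 2 (2015–2019): n₁ = 3402, n₀ = 1372, n = 4774; a·n₀/n = 580·1372/4774 = 166.6862; c·n₁/n = 673·3402/4774 = 479.5865
RR_MH = (51.6824 + 166.6862) / (198.1545 + 479.5865) = 218.3686 / 677.7410 = 0.32220

0.32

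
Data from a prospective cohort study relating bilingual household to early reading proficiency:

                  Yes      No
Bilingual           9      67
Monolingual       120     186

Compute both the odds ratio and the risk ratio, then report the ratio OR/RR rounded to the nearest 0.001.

Cells: a = 9, b = 67, c = 120, d = 186.
OR = (9·186)/(67·120) = 1674/8040 = 0.20821
Risk in exposed = 9/76 = 0.11842; risk in unexposed = 120/306 = 0.39216; RR = 0.30197
OR/RR = 0.20821 / 0.30197 = 0.68949
The outcome is not rare, so the OR lies further from 1 than the RR.

0.689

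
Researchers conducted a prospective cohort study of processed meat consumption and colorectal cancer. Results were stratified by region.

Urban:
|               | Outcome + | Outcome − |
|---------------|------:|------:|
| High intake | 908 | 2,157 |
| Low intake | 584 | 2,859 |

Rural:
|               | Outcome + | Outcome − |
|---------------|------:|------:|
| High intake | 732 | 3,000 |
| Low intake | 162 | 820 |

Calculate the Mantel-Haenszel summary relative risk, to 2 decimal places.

RR_MH = Σ(aᵢ·n₀ᵢ/nᵢ) / Σ(cᵢ·n₁ᵢ/nᵢ), with n₁ᵢ = aᵢ+bᵢ (exposed), n₀ᵢ = cᵢ+dᵢ (unexposed), nᵢ = n₁ᵢ+n₀ᵢ.
Stratum 1 (Urban): n₁ = 3065, n₀ = 3443, n = 6508; a·n₀/n = 908·3443/6508 = 480.3694; c·n₁/n = 584·3065/6508 = 275.0400
Stratum 2 (Rural): n₁ = 3732, n₀ = 982, n = 4714; a·n₀/n = 732·982/4714 = 152.4871; c·n₁/n = 162·3732/4714 = 128.2529
RR_MH = (480.3694 + 152.4871) / (275.0400 + 128.2529) = 632.8565 / 403.2928 = 1.56922

1.57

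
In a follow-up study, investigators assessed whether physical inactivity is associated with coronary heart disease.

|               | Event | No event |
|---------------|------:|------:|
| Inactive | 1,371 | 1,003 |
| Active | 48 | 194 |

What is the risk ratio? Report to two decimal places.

2.91

Cells: a = 1371, b = 1003, c = 48, d = 194.
Risk in exposed = 1371/2374 = 0.57751; risk in unexposed = 48/242 = 0.19835.
RR = 0.57751 / 0.19835 = 2.91159
The risk among the exposed is 2.91 times that among the unexposed.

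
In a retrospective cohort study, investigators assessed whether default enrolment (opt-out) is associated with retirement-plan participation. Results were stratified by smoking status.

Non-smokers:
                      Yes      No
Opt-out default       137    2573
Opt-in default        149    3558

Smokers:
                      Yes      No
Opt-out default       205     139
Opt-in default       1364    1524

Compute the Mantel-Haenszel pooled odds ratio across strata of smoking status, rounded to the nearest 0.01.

1.46

OR_MH = Σ(aᵢdᵢ/nᵢ) / Σ(bᵢcᵢ/nᵢ), where nᵢ is the stratum total.
Stratum 1 (Non-smokers): n = 6417; a·d/n = 137·3558/6417 = 75.9617; b·c/n = 2573·149/6417 = 59.7440
Stratum 2 (Smokers): n = 3232; a·d/n = 205·1524/3232 = 96.6646; b·c/n = 139·1364/3232 = 58.6621
OR_MH = (75.9617 + 96.6646) / (59.7440 + 58.6621) = 172.6263 / 118.4061 = 1.45792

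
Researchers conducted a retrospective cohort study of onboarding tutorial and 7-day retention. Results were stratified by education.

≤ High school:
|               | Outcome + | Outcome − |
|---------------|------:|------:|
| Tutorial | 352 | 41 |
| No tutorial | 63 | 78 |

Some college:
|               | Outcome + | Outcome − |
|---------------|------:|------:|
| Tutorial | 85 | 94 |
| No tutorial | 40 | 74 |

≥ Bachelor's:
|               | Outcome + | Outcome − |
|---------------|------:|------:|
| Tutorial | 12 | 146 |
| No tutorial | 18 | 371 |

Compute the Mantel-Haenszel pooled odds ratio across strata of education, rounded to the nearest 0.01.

3.61

OR_MH = Σ(aᵢdᵢ/nᵢ) / Σ(bᵢcᵢ/nᵢ), where nᵢ is the stratum total.
Stratum 1 (≤ High school): n = 534; a·d/n = 352·78/534 = 51.4157; b·c/n = 41·63/534 = 4.8371
Stratum 2 (Some college): n = 293; a·d/n = 85·74/293 = 21.4676; b·c/n = 94·40/293 = 12.8328
Stratum 3 (≥ Bachelor's): n = 547; a·d/n = 12·371/547 = 8.1389; b·c/n = 146·18/547 = 4.8044
OR_MH = (51.4157 + 21.4676 + 8.1389) / (4.8371 + 12.8328 + 4.8044) = 81.0222 / 22.4742 = 3.60512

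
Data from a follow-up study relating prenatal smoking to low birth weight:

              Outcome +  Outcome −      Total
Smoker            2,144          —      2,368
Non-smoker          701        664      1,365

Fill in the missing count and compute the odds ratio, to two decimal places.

9.07

The missing cell is in the exposed row: 2368 − 2144 = 224.
So a = 2144, b = 224, c = 701, d = 664.
OR = (a·d)/(b·c) = (2144 × 664) / (224 × 701) = 1423616 / 157024 = 9.06623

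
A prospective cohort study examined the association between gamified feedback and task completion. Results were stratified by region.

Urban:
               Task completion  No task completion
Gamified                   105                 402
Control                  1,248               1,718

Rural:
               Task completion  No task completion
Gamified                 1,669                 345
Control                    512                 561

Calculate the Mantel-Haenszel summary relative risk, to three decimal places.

RR_MH = Σ(aᵢ·n₀ᵢ/nᵢ) / Σ(cᵢ·n₁ᵢ/nᵢ), with n₁ᵢ = aᵢ+bᵢ (exposed), n₀ᵢ = cᵢ+dᵢ (unexposed), nᵢ = n₁ᵢ+n₀ᵢ.
Stratum 1 (Urban): n₁ = 507, n₀ = 2966, n = 3473; a·n₀/n = 105·2966/3473 = 89.6718; c·n₁/n = 1248·507/3473 = 182.1872
Stratum 2 (Rural): n₁ = 2014, n₀ = 1073, n = 3087; a·n₀/n = 1669·1073/3087 = 580.1221; c·n₁/n = 512·2014/3087 = 334.0356
RR_MH = (89.6718 + 580.1221) / (182.1872 + 334.0356) = 669.7939 / 516.2228 = 1.29749

1.297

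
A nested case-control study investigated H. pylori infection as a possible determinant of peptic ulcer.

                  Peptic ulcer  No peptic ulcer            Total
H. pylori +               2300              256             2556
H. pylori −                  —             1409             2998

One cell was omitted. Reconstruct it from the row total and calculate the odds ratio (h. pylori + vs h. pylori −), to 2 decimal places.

7.97

The missing cell is in the unexposed row: 2998 − 1409 = 1589.
So a = 2300, b = 256, c = 1589, d = 1409.
OR = (a·d)/(b·c) = (2300 × 1409) / (256 × 1589) = 3240700 / 406784 = 7.96664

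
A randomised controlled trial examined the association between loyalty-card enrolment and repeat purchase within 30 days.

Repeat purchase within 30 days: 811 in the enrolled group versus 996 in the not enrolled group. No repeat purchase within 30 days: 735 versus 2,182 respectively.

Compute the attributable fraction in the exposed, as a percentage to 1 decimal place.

From the description: a = 811, b = 735, c = 996, d = 2182.
Risk in exposed = 811/1546 = 0.52458; risk in unexposed = 996/3178 = 0.31340.
RR = 0.52458/0.31340 = 1.67381
AR% = (RR − 1)/RR × 100 = (1.67381 − 1)/1.67381 × 100 = 40.2560%

40.3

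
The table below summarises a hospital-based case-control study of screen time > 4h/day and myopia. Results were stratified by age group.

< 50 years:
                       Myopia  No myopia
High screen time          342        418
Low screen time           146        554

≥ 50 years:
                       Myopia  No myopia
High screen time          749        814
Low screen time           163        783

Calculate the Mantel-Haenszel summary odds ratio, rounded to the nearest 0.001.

OR_MH = Σ(aᵢdᵢ/nᵢ) / Σ(bᵢcᵢ/nᵢ), where nᵢ is the stratum total.
Stratum 1 (< 50 years): n = 1460; a·d/n = 342·554/1460 = 129.7726; b·c/n = 418·146/1460 = 41.8000
Stratum 2 (≥ 50 years): n = 2509; a·d/n = 749·783/2509 = 233.7453; b·c/n = 814·163/2509 = 52.8824
OR_MH = (129.7726 + 233.7453) / (41.8000 + 52.8824) = 363.5179 / 94.6824 = 3.83934

3.839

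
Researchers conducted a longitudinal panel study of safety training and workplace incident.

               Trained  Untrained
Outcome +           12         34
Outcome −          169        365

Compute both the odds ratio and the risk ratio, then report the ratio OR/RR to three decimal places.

0.980

Reading the table with exposure as columns: a = 12 (Trained, case), b = 169 (Trained, non-case), c = 34 (Untrained, case), d = 365.
OR = (12·365)/(169·34) = 4380/5746 = 0.76227
Risk in exposed = 12/181 = 0.06630; risk in unexposed = 34/399 = 0.08521; RR = 0.77803
OR/RR = 0.76227 / 0.77803 = 0.97974
The outcome is rare in both groups, so OR ≈ RR (ratio near 1).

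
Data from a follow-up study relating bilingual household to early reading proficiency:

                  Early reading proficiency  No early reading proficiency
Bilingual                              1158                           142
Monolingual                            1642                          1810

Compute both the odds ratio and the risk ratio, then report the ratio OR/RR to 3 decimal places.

Cells: a = 1158, b = 142, c = 1642, d = 1810.
OR = (1158·1810)/(142·1642) = 2095980/233164 = 8.98930
Risk in exposed = 1158/1300 = 0.89077; risk in unexposed = 1642/3452 = 0.47567; RR = 1.87268
OR/RR = 8.98930 / 1.87268 = 4.80024
The outcome is not rare, so the OR lies further from 1 than the RR.

4.800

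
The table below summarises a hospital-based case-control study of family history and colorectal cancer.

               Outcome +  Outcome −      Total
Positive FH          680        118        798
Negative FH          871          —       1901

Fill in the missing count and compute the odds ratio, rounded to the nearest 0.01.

6.81

The missing cell is in the unexposed row: 1901 − 871 = 1030.
So a = 680, b = 118, c = 871, d = 1030.
OR = (a·d)/(b·c) = (680 × 1030) / (118 × 871) = 700400 / 102778 = 6.81469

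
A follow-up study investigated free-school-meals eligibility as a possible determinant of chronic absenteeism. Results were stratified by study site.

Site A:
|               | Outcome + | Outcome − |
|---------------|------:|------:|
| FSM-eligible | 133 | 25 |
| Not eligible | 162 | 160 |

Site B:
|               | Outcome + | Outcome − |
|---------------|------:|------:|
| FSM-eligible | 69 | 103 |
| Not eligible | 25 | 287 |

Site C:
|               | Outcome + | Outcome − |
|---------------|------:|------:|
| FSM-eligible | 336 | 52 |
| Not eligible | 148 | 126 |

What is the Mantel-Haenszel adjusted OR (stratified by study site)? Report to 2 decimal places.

OR_MH = Σ(aᵢdᵢ/nᵢ) / Σ(bᵢcᵢ/nᵢ), where nᵢ is the stratum total.
Stratum 1 (Site A): n = 480; a·d/n = 133·160/480 = 44.3333; b·c/n = 25·162/480 = 8.4375
Stratum 2 (Site B): n = 484; a·d/n = 69·287/484 = 40.9153; b·c/n = 103·25/484 = 5.3202
Stratum 3 (Site C): n = 662; a·d/n = 336·126/662 = 63.9517; b·c/n = 52·148/662 = 11.6254
OR_MH = (44.3333 + 40.9153 + 63.9517) / (8.4375 + 5.3202 + 11.6254) = 149.2003 / 25.3831 = 5.87793

5.88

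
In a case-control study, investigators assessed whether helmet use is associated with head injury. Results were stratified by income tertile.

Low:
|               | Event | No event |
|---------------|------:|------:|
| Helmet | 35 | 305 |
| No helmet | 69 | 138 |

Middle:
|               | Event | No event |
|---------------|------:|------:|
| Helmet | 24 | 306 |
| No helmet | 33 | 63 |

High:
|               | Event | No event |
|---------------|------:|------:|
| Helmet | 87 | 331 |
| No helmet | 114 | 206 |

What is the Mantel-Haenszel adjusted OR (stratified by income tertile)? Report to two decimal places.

0.32

OR_MH = Σ(aᵢdᵢ/nᵢ) / Σ(bᵢcᵢ/nᵢ), where nᵢ is the stratum total.
Stratum 1 (Low): n = 547; a·d/n = 35·138/547 = 8.8300; b·c/n = 305·69/547 = 38.4735
Stratum 2 (Middle): n = 426; a·d/n = 24·63/426 = 3.5493; b·c/n = 306·33/426 = 23.7042
Stratum 3 (High): n = 738; a·d/n = 87·206/738 = 24.2846; b·c/n = 331·114/738 = 51.1301
OR_MH = (8.8300 + 3.5493 + 24.2846) / (38.4735 + 23.7042 + 51.1301) = 36.6638 / 113.3078 = 0.32358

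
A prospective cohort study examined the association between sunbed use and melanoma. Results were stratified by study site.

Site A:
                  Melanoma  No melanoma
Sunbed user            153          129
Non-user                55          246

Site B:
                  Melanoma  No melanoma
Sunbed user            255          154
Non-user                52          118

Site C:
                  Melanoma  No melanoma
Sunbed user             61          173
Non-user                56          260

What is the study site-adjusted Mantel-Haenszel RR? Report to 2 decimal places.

2.17

RR_MH = Σ(aᵢ·n₀ᵢ/nᵢ) / Σ(cᵢ·n₁ᵢ/nᵢ), with n₁ᵢ = aᵢ+bᵢ (exposed), n₀ᵢ = cᵢ+dᵢ (unexposed), nᵢ = n₁ᵢ+n₀ᵢ.
Stratum 1 (Site A): n₁ = 282, n₀ = 301, n = 583; a·n₀/n = 153·301/583 = 78.9931; c·n₁/n = 55·282/583 = 26.6038
Stratum 2 (Site B): n₁ = 409, n₀ = 170, n = 579; a·n₀/n = 255·170/579 = 74.8705; c·n₁/n = 52·409/579 = 36.7323
Stratum 3 (Site C): n₁ = 234, n₀ = 316, n = 550; a·n₀/n = 61·316/550 = 35.0473; c·n₁/n = 56·234/550 = 23.8255
RR_MH = (78.9931 + 74.8705 + 35.0473) / (26.6038 + 36.7323 + 23.8255) = 188.9109 / 87.1615 = 2.16737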